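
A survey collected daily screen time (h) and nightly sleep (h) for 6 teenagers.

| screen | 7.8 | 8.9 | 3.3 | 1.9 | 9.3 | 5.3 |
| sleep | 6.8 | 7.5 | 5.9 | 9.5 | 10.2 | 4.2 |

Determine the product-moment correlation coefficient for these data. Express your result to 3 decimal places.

0.179

n = 6, Σx = 36.5, Σy = 44.1, Σx² = 269.13, Σy² = 349.23, Σxy = 274.43
nΣxy − ΣxΣy = 1646.58 − 1609.65 = 36.93
nΣx² − (Σx)² = 1614.78 − 1332.25 = 282.53; nΣy² − (Σy)² = 2095.38 − 1944.81 = 150.57
r = 36.93 / √(282.53 × 150.57) = 36.93 / 206.2536 ≈ 0.179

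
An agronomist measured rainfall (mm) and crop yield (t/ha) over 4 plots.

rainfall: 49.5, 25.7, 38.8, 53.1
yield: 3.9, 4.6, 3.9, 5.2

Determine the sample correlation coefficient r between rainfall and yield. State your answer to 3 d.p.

0.150

n = 4, Σx = 167.1, Σy = 17.6, Σx² = 7435.79, Σy² = 78.62, Σxy = 738.71
nΣxy − ΣxΣy = 2954.84 − 2940.96 = 13.88
nΣx² − (Σx)² = 29743.16 − 27922.41 = 1820.75; nΣy² − (Σy)² = 314.48 − 309.76 = 4.72
r = 13.88 / √(1820.75 × 4.72) = 13.88 / 92.7035 ≈ 0.150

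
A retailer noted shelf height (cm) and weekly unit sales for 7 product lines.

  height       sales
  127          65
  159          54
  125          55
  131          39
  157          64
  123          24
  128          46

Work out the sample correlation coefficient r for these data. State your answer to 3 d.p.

n = 7, Σx = 950, Σy = 347, Σx² = 130358, Σy² = 18475, Σxy = 47713
nΣxy − ΣxΣy = 333991 − 329650 = 4341
nΣx² − (Σx)² = 912506 − 902500 = 10006; nΣy² − (Σy)² = 129325 − 120409 = 8916
r = 4341 / √(10006 × 8916) = 4341 / 9445.2896 ≈ 0.460

0.460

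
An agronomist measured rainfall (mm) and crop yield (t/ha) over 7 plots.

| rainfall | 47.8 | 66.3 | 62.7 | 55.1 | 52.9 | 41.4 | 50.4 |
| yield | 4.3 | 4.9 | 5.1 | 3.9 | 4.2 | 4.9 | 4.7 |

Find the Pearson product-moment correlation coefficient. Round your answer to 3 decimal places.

0.237

n = 7, Σx = 376.6, Σy = 32, Σx² = 20700.36, Σy² = 147.46, Σxy = 1726.99
nΣxy − ΣxΣy = 12088.93 − 12051.2 = 37.73
nΣx² − (Σx)² = 144902.52 − 141827.56 = 3074.96; nΣy² − (Σy)² = 1032.22 − 1024 = 8.22
r = 37.73 / √(3074.96 × 8.22) = 37.73 / 158.9848 ≈ 0.237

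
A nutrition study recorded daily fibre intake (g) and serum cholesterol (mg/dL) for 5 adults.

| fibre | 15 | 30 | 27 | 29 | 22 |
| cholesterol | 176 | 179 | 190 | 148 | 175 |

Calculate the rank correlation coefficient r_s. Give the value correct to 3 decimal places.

Rank fibre: 1, 5, 3, 4, 2
Rank cholesterol: 3, 4, 5, 1, 2
d = rank(fibre) − rank(cholesterol): -2, 1, -2, 3, 0; Σd² = 18
ρ = 1 − 6Σd² / [n(n²−1)] = 1 − 6×18 / (5×24) = 1 − 108/120 ≈ 0.100

0.100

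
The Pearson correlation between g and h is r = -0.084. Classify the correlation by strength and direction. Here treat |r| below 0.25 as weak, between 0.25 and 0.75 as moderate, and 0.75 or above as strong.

weak negative

r = -0.084 < 0 so the relationship is negative.
|r| = 0.084, which falls in the weak range.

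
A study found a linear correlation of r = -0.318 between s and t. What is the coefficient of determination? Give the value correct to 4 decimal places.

0.1011

r² = (-0.318)² = 0.1011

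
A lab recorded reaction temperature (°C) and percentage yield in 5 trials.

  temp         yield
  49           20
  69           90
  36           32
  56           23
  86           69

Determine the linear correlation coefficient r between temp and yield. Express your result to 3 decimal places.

0.719

n = 5, Σx = 296, Σy = 234, Σx² = 18990, Σy² = 14814, Σxy = 15564
nΣxy − ΣxΣy = 77820 − 69264 = 8556
nΣx² − (Σx)² = 94950 − 87616 = 7334; nΣy² − (Σy)² = 74070 − 54756 = 19314
r = 8556 / √(7334 × 19314) = 8556 / 11901.6333 ≈ 0.719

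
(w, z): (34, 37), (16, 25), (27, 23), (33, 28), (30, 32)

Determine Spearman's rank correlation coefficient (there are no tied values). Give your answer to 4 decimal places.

Rank w: 5, 1, 2, 4, 3
Rank z: 5, 2, 1, 3, 4
d = rank(w) − rank(z): 0, -1, 1, 1, -1; Σd² = 4
ρ = 1 − 6Σd² / [n(n²−1)] = 1 − 6×4 / (5×24) = 1 − 24/120 ≈ 0.8000

0.8000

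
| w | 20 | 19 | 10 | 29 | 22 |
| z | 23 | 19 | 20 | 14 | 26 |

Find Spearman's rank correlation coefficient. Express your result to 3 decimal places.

-0.100

Rank w: 3, 2, 1, 5, 4
Rank z: 4, 2, 3, 1, 5
d = rank(w) − rank(z): -1, 0, -2, 4, -1; Σd² = 22
ρ = 1 − 6Σd² / [n(n²−1)] = 1 − 6×22 / (5×24) = 1 − 132/120 ≈ -0.100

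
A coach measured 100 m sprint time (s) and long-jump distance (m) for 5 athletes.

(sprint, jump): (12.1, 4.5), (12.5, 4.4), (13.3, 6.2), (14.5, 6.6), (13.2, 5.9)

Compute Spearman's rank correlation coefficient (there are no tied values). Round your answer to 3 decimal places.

0.900

Rank sprint: 1, 2, 4, 5, 3
Rank jump: 2, 1, 4, 5, 3
d = rank(sprint) − rank(jump): -1, 1, 0, 0, 0; Σd² = 2
ρ = 1 − 6Σd² / [n(n²−1)] = 1 − 6×2 / (5×24) = 1 − 12/120 ≈ 0.900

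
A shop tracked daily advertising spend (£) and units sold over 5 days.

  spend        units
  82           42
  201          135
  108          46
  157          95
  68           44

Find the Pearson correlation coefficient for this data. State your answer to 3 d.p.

n = 5, Σx = 616, Σy = 362, Σx² = 88062, Σy² = 33066, Σxy = 53454
nΣxy − ΣxΣy = 267270 − 222992 = 44278
nΣx² − (Σx)² = 440310 − 379456 = 60854; nΣy² − (Σy)² = 165330 − 131044 = 34286
r = 44278 / √(60854 × 34286) = 44278 / 45677.5683 ≈ 0.969

0.969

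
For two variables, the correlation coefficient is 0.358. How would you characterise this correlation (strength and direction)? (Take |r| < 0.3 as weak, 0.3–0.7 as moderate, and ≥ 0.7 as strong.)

moderate positive

r = 0.358 > 0 so the relationship is positive.
|r| = 0.358, which falls in the moderate range.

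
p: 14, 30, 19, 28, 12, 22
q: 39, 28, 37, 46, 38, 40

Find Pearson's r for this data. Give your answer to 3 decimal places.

n = 6, Σp = 125, Σq = 228, Σp² = 2869, Σq² = 8834, Σpq = 4713
nΣpq − ΣpΣq = 28278 − 28500 = -222
nΣp² − (Σp)² = 17214 − 15625 = 1589; nΣq² − (Σq)² = 53004 − 51984 = 1020
r = -222 / √(1589 × 1020) = -222 / 1273.0986 ≈ -0.174

-0.174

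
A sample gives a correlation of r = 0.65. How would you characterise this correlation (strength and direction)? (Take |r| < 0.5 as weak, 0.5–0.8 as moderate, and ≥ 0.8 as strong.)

r = 0.65 > 0 so the relationship is positive.
|r| = 0.65, which falls in the moderate range.

moderate positive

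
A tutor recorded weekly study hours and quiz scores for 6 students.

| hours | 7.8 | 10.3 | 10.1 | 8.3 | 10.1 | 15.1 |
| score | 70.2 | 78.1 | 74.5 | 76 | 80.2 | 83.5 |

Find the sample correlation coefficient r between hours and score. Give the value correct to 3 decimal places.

n = 6, Σx = 61.7, Σy = 462.5, Σx² = 667.85, Σy² = 35758.19, Σxy = 4806.11
nΣxy − ΣxΣy = 28836.66 − 28536.25 = 300.41
nΣx² − (Σx)² = 4007.1 − 3806.89 = 200.21; nΣy² − (Σy)² = 214549.14 − 213906.25 = 642.89
r = 300.41 / √(200.21 × 642.89) = 300.41 / 358.7660 ≈ 0.837

0.837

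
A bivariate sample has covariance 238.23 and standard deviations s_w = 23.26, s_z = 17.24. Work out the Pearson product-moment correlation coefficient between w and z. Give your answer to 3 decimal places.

0.594

r = Cov(w,z) / (s_w · s_z) = 238.23 / (23.26 × 17.24)
  = 238.23 / 401.0024 ≈ 0.594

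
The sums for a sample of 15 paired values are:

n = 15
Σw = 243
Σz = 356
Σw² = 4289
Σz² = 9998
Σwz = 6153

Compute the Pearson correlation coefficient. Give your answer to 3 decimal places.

r = (nΣwz − ΣwΣz) / √[(nΣw² − (Σw)²)(nΣz² − (Σz)²)]
Numerator: 15×6153 − 243×356 = 5787
Denominator: √[(64335 − 59049)(149970 − 126736)] = √[5286 × 23234] = 11082.1895
r = 5787 / 11082.1895 ≈ 0.522

0.522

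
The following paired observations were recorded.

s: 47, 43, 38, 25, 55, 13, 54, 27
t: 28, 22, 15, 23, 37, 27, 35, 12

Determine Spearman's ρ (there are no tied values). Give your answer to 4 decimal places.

Rank s: 6, 5, 4, 2, 8, 1, 7, 3
Rank t: 6, 3, 2, 4, 8, 5, 7, 1
d = rank(s) − rank(t): 0, 2, 2, -2, 0, -4, 0, 2; Σd² = 32
ρ = 1 − 6Σd² / [n(n²−1)] = 1 − 6×32 / (8×63) = 1 − 192/504 ≈ 0.6190

0.6190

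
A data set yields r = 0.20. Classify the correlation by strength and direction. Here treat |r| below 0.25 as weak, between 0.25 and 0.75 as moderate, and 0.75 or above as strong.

r = 0.20 > 0 so the relationship is positive.
|r| = 0.20, which falls in the weak range.

weak positive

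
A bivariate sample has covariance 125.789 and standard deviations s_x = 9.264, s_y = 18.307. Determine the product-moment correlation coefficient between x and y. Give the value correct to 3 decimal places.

0.742

r = Cov(x,y) / (s_x · s_y) = 125.789 / (9.264 × 18.307)
  = 125.789 / 169.5960 ≈ 0.742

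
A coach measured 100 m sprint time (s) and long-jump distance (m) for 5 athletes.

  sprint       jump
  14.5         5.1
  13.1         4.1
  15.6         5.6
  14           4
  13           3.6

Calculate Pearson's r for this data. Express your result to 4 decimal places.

n = 5, Σx = 70.2, Σy = 22.4, Σx² = 990.22, Σy² = 103.14, Σxy = 317.82
nΣxy − ΣxΣy = 1589.1 − 1572.48 = 16.62
nΣx² − (Σx)² = 4951.1 − 4928.04 = 23.06; nΣy² − (Σy)² = 515.7 − 501.76 = 13.94
r = 16.62 / √(23.06 × 13.94) = 16.62 / 17.9292 ≈ 0.9270

0.9270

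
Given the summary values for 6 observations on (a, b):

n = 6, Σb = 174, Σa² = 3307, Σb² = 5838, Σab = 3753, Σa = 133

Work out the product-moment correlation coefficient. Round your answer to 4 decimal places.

-0.1951

r = (nΣab − ΣaΣb) / √[(nΣa² − (Σa)²)(nΣb² − (Σb)²)]
Numerator: 6×3753 − 133×174 = -624
Denominator: √[(19842 − 17689)(35028 − 30276)] = √[2153 × 4752] = 3198.6022
r = -624 / 3198.6022 ≈ -0.1951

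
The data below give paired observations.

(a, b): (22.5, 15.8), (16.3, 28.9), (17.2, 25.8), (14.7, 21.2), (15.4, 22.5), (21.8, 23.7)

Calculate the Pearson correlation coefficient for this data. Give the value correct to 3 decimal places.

-0.469

n = 6, Σa = 107.9, Σb = 137.9, Σa² = 1996.27, Σb² = 3267.87, Σab = 2445.13
nΣab − ΣaΣb = 14670.78 − 14879.41 = -208.63
nΣa² − (Σa)² = 11977.62 − 11642.41 = 335.21; nΣb² − (Σb)² = 19607.22 − 19016.41 = 590.81
r = -208.63 / √(335.21 × 590.81) = -208.63 / 445.0229 ≈ -0.469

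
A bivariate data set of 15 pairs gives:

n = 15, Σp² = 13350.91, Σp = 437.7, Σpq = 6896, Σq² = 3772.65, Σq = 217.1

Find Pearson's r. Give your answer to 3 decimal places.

0.929

r = (nΣpq − ΣpΣq) / √[(nΣp² − (Σp)²)(nΣq² − (Σq)²)]
Numerator: 15×6896 − 437.7×217.1 = 8415.33
Denominator: √[(200263.65 − 191581.29)(56589.75 − 47132.41)] = √[8682.36 × 9457.34] = 9061.5689
r = 8415.33 / 9061.5689 ≈ 0.929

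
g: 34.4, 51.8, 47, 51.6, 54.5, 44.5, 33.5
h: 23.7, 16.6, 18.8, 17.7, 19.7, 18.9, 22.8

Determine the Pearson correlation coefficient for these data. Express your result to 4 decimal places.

-0.8627

n = 7, Σg = 317.3, Σh = 138.2, Σg² = 14810.91, Σh² = 2769.12, Σgh = 6150.58
nΣgh − ΣgΣh = 43054.06 − 43850.86 = -796.8
nΣg² − (Σg)² = 103676.37 − 100679.29 = 2997.08; nΣh² − (Σh)² = 19383.84 − 19099.24 = 284.6
r = -796.8 / √(2997.08 × 284.6) = -796.8 / 923.5632 ≈ -0.8627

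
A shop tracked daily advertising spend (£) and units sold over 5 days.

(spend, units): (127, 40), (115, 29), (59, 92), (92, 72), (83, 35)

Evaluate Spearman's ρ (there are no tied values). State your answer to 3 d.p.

-0.500

Rank spend: 5, 4, 1, 3, 2
Rank units: 3, 1, 5, 4, 2
d = rank(spend) − rank(units): 2, 3, -4, -1, 0; Σd² = 30
ρ = 1 − 6Σd² / [n(n²−1)] = 1 − 6×30 / (5×24) = 1 − 180/120 ≈ -0.500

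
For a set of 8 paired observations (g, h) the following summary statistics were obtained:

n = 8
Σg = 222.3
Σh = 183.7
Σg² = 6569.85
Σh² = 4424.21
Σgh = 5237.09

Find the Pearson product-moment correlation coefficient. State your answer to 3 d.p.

0.466

r = (nΣgh − ΣgΣh) / √[(nΣg² − (Σg)²)(nΣh² − (Σh)²)]
Numerator: 8×5237.09 − 222.3×183.7 = 1060.21
Denominator: √[(52558.8 − 49417.29)(35393.68 − 33745.69)] = √[3141.51 × 1647.99] = 2275.3411
r = 1060.21 / 2275.3411 ≈ 0.466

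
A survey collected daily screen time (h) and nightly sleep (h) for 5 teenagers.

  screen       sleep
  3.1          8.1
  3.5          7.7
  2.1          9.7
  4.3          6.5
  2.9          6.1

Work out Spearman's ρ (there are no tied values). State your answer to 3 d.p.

Rank screen: 3, 4, 1, 5, 2
Rank sleep: 4, 3, 5, 2, 1
d = rank(screen) − rank(sleep): -1, 1, -4, 3, 1; Σd² = 28
ρ = 1 − 6Σd² / [n(n²−1)] = 1 − 6×28 / (5×24) = 1 − 168/120 ≈ -0.400

-0.400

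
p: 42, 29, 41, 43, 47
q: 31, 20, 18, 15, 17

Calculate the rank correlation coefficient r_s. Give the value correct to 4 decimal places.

-0.6000

Rank p: 3, 1, 2, 4, 5
Rank q: 5, 4, 3, 1, 2
d = rank(p) − rank(q): -2, -3, -1, 3, 3; Σd² = 32
ρ = 1 − 6Σd² / [n(n²−1)] = 1 − 6×32 / (5×24) = 1 − 192/120 ≈ -0.6000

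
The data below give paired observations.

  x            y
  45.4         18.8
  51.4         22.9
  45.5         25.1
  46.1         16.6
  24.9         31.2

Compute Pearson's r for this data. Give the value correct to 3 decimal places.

n = 5, Σx = 213.3, Σy = 114.6, Σx² = 9518.59, Σy² = 2756.86, Σxy = 4714.77
nΣxy − ΣxΣy = 23573.85 − 24444.18 = -870.33
nΣx² − (Σx)² = 47592.95 − 45496.89 = 2096.06; nΣy² − (Σy)² = 13784.3 − 13133.16 = 651.14
r = -870.33 / √(2096.06 × 651.14) = -870.33 / 1168.2588 ≈ -0.745

-0.745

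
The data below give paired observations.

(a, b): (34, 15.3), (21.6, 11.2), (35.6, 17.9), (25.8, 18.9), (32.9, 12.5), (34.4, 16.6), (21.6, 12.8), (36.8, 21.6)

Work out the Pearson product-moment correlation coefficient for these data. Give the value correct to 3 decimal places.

n = 8, Σa = 242.7, Σb = 126.8, Σa² = 7642.13, Σb² = 2099.36, Σab = 3940.63
nΣab − ΣaΣb = 31525.04 − 30774.36 = 750.68
nΣa² − (Σa)² = 61137.04 − 58903.29 = 2233.75; nΣb² − (Σb)² = 16794.88 − 16078.24 = 716.64
r = 750.68 / √(2233.75 × 716.64) = 750.68 / 1265.2251 ≈ 0.593

0.593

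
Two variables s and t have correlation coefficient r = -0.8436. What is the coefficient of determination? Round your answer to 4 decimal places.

0.7117

r² = (-0.8436)² = 0.7117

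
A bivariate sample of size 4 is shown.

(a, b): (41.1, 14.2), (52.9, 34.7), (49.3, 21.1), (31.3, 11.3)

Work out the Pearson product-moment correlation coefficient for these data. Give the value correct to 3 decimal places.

0.880

n = 4, Σa = 174.6, Σb = 81.3, Σa² = 7897.8, Σb² = 1978.63, Σab = 3813.17
nΣab − ΣaΣb = 15252.68 − 14194.98 = 1057.7
nΣa² − (Σa)² = 31591.2 − 30485.16 = 1106.04; nΣb² − (Σb)² = 7914.52 − 6609.69 = 1304.83
r = 1057.7 / √(1106.04 × 1304.83) = 1057.7 / 1201.3302 ≈ 0.880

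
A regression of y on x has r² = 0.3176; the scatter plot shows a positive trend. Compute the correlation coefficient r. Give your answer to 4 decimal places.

0.5636

|r| = √0.3176 = 0.5636
The association is positive, so r = 0.5636.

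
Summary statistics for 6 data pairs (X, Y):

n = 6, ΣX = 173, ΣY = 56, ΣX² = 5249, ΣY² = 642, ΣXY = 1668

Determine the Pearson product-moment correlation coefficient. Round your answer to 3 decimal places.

r = (nΣXY − ΣXΣY) / √[(nΣX² − (ΣX)²)(nΣY² − (ΣY)²)]
Numerator: 6×1668 − 173×56 = 320
Denominator: √[(31494 − 29929)(3852 − 3136)] = √[1565 × 716] = 1058.5556
r = 320 / 1058.5556 ≈ 0.302

0.302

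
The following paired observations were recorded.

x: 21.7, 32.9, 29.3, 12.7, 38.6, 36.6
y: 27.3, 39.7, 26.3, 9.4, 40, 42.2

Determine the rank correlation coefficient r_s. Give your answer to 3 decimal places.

Rank x: 2, 4, 3, 1, 6, 5
Rank y: 3, 4, 2, 1, 5, 6
d = rank(x) − rank(y): -1, 0, 1, 0, 1, -1; Σd² = 4
ρ = 1 − 6Σd² / [n(n²−1)] = 1 − 6×4 / (6×35) = 1 − 24/210 ≈ 0.886

0.886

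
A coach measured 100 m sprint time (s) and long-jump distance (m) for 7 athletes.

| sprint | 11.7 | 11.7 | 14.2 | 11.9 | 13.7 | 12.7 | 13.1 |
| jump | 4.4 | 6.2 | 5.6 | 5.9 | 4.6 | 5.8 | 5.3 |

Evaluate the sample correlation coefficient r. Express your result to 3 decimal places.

n = 7, Σx = 89, Σy = 37.8, Σx² = 1137.62, Σy² = 206.86, Σxy = 479.86
nΣxy − ΣxΣy = 3359.02 − 3364.2 = -5.18
nΣx² − (Σx)² = 7963.34 − 7921 = 42.34; nΣy² − (Σy)² = 1448.02 − 1428.84 = 19.18
r = -5.18 / √(42.34 × 19.18) = -5.18 / 28.4970 ≈ -0.182

-0.182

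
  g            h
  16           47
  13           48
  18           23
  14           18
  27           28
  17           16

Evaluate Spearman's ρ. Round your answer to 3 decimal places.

Rank g: 3, 1, 5, 2, 6, 4
Rank h: 5, 6, 3, 2, 4, 1
d = rank(g) − rank(h): -2, -5, 2, 0, 2, 3; Σd² = 46
ρ = 1 − 6Σd² / [n(n²−1)] = 1 − 6×46 / (6×35) = 1 − 276/210 ≈ -0.314

-0.314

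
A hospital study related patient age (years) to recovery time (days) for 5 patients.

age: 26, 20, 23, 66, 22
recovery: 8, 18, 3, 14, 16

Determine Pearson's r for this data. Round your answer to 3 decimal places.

n = 5, Σx = 157, Σy = 59, Σx² = 6445, Σy² = 849, Σxy = 1913
nΣxy − ΣxΣy = 9565 − 9263 = 302
nΣx² − (Σx)² = 32225 − 24649 = 7576; nΣy² − (Σy)² = 4245 − 3481 = 764
r = 302 / √(7576 × 764) = 302 / 2405.8396 ≈ 0.126

0.126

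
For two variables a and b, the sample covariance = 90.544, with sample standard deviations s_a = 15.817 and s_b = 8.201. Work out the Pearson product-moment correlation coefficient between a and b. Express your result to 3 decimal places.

0.698

r = Cov(a,b) / (s_a · s_b) = 90.544 / (15.817 × 8.201)
  = 90.544 / 129.7152 ≈ 0.698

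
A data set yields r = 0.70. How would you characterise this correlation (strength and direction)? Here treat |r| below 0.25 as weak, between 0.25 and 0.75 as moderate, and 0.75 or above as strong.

moderate positive

r = 0.70 > 0 so the relationship is positive.
|r| = 0.70, which falls in the moderate range.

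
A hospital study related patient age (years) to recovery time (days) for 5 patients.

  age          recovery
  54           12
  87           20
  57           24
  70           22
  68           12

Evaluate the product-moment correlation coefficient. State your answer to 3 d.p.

0.217

n = 5, Σx = 336, Σy = 90, Σx² = 23258, Σy² = 1748, Σxy = 6112
nΣxy − ΣxΣy = 30560 − 30240 = 320
nΣx² − (Σx)² = 116290 − 112896 = 3394; nΣy² − (Σy)² = 8740 − 8100 = 640
r = 320 / √(3394 × 640) = 320 / 1473.8250 ≈ 0.217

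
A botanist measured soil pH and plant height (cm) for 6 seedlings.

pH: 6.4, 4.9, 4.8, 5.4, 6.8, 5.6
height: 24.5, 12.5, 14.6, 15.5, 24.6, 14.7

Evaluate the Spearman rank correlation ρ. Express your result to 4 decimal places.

Rank pH: 5, 2, 1, 3, 6, 4
Rank height: 5, 1, 2, 4, 6, 3
d = rank(pH) − rank(height): 0, 1, -1, -1, 0, 1; Σd² = 4
ρ = 1 − 6Σd² / [n(n²−1)] = 1 − 6×4 / (6×35) = 1 − 24/210 ≈ 0.8857

0.8857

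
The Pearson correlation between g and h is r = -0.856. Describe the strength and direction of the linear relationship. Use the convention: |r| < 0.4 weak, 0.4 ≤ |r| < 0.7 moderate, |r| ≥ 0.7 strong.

strong negative

r = -0.856 < 0 so the relationship is negative.
|r| = 0.856, which falls in the strong range.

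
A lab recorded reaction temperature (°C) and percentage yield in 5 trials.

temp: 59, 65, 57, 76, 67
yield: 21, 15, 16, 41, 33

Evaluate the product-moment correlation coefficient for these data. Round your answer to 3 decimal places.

n = 5, Σx = 324, Σy = 126, Σx² = 21220, Σy² = 3692, Σxy = 8453
nΣxy − ΣxΣy = 42265 − 40824 = 1441
nΣx² − (Σx)² = 106100 − 104976 = 1124; nΣy² − (Σy)² = 18460 − 15876 = 2584
r = 1441 / √(1124 × 2584) = 1441 / 1704.2347 ≈ 0.846

0.846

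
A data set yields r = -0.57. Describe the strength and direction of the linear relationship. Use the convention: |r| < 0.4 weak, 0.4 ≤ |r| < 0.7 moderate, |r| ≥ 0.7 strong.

r = -0.57 < 0 so the relationship is negative.
|r| = 0.57, which falls in the moderate range.

moderate negative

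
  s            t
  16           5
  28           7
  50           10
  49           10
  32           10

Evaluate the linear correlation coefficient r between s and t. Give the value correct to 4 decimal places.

0.8693

n = 5, Σs = 175, Σt = 42, Σs² = 6965, Σt² = 374, Σst = 1586
nΣst − ΣsΣt = 7930 − 7350 = 580
nΣs² − (Σs)² = 34825 − 30625 = 4200; nΣt² − (Σt)² = 1870 − 1764 = 106
r = 580 / √(4200 × 106) = 580 / 667.2331 ≈ 0.8693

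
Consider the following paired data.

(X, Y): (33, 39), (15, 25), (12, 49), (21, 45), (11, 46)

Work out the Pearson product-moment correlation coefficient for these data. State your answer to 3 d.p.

n = 5, ΣX = 92, ΣY = 204, ΣX² = 2020, ΣY² = 8688, ΣXY = 3701
nΣXY − ΣXΣY = 18505 − 18768 = -263
nΣX² − (ΣX)² = 10100 − 8464 = 1636; nΣY² − (ΣY)² = 43440 − 41616 = 1824
r = -263 / √(1636 × 1824) = -263 / 1727.4444 ≈ -0.152

-0.152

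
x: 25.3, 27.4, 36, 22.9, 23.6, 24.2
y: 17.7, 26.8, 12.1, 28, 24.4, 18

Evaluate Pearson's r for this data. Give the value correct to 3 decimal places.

n = 6, Σx = 159.4, Σy = 127, Σx² = 4353.86, Σy² = 2881.3, Σxy = 3270.37
nΣxy − ΣxΣy = 19622.22 − 20243.8 = -621.58
nΣx² − (Σx)² = 26123.16 − 25408.36 = 714.8; nΣy² − (Σy)² = 17287.8 − 16129 = 1158.8
r = -621.58 / √(714.8 × 1158.8) = -621.58 / 910.1155 ≈ -0.683

-0.683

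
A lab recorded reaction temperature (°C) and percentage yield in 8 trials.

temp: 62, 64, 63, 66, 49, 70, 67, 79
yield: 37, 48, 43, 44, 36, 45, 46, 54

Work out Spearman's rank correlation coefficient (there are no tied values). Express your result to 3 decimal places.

0.833

Rank temp: 2, 4, 3, 5, 1, 7, 6, 8
Rank yield: 2, 7, 3, 4, 1, 5, 6, 8
d = rank(temp) − rank(yield): 0, -3, 0, 1, 0, 2, 0, 0; Σd² = 14
ρ = 1 − 6Σd² / [n(n²−1)] = 1 − 6×14 / (8×63) = 1 − 84/504 ≈ 0.833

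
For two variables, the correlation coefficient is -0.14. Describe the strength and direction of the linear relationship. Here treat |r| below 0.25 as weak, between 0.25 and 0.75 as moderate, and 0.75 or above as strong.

weak negative

r = -0.14 < 0 so the relationship is negative.
|r| = 0.14, which falls in the weak range.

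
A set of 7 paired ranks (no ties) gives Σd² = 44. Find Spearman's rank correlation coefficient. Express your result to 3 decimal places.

ρ = 1 − 6Σd² / [n(n²−1)] = 1 − 6×44 / (7×48)
  = 1 − 264/336 = 1 − 0.7857 ≈ 0.214

0.214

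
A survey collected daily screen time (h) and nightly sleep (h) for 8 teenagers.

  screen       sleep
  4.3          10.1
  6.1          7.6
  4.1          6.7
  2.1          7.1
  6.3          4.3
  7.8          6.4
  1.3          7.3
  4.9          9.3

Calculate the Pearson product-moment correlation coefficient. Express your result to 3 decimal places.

-0.258

n = 8, Σx = 36.9, Σy = 58.8, Σx² = 203.15, Σy² = 454.3, Σxy = 264.24
nΣxy − ΣxΣy = 2113.92 − 2169.72 = -55.8
nΣx² − (Σx)² = 1625.2 − 1361.61 = 263.59; nΣy² − (Σy)² = 3634.4 − 3457.44 = 176.96
r = -55.8 / √(263.59 × 176.96) = -55.8 / 215.9743 ≈ -0.258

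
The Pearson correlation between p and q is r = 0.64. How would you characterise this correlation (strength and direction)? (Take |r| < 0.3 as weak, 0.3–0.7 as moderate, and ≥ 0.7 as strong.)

moderate positive

r = 0.64 > 0 so the relationship is positive.
|r| = 0.64, which falls in the moderate range.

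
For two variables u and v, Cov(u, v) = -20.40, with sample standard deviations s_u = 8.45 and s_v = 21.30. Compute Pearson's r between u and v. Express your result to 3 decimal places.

r = Cov(u,v) / (s_u · s_v) = -20.40 / (8.45 × 21.30)
  = -20.40 / 179.9850 ≈ -0.113

-0.113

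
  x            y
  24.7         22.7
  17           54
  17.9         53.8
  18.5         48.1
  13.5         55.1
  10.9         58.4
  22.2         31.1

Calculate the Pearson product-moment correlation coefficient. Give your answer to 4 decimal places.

n = 7, Σx = 124.7, Σy = 323.2, Σx² = 2355.65, Σy² = 16053.12, Σxy = 5402.39
nΣxy − ΣxΣy = 37816.73 − 40303.04 = -2486.31
nΣx² − (Σx)² = 16489.55 − 15550.09 = 939.46; nΣy² − (Σy)² = 112371.84 − 104458.24 = 7913.6
r = -2486.31 / √(939.46 × 7913.6) = -2486.31 / 2726.6299 ≈ -0.9119

-0.9119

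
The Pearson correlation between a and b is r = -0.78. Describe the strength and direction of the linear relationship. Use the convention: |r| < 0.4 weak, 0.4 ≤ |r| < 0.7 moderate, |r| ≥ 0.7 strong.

r = -0.78 < 0 so the relationship is negative.
|r| = 0.78, which falls in the strong range.

strong negative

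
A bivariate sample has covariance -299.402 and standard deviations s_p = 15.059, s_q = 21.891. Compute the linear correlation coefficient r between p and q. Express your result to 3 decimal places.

-0.908

r = Cov(p,q) / (s_p · s_q) = -299.402 / (15.059 × 21.891)
  = -299.402 / 329.6566 ≈ -0.908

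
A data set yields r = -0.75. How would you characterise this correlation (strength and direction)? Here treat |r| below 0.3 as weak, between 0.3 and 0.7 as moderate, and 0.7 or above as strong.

strong negative

r = -0.75 < 0 so the relationship is negative.
|r| = 0.75, which falls in the strong range.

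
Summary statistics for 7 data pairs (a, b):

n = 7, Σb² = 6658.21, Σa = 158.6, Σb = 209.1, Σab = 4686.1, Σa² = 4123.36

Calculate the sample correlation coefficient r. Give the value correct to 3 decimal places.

-0.110

r = (nΣab − ΣaΣb) / √[(nΣa² − (Σa)²)(nΣb² − (Σb)²)]
Numerator: 7×4686.1 − 158.6×209.1 = -360.56
Denominator: √[(28863.52 − 25153.96)(46607.47 − 43722.81)] = √[3709.56 × 2884.66] = 3271.2107
r = -360.56 / 3271.2107 ≈ -0.110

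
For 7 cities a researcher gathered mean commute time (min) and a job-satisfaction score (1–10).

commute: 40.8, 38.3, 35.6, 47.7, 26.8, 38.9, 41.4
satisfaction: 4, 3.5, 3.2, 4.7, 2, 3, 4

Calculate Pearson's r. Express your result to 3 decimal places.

0.959

n = 7, Σx = 269.5, Σy = 24.4, Σx² = 10619.59, Σy² = 89.58, Σxy = 971.26
nΣxy − ΣxΣy = 6798.82 − 6575.8 = 223.02
nΣx² − (Σx)² = 74337.13 − 72630.25 = 1706.88; nΣy² − (Σy)² = 627.06 − 595.36 = 31.7
r = 223.02 / √(1706.88 × 31.7) = 223.02 / 232.6115 ≈ 0.959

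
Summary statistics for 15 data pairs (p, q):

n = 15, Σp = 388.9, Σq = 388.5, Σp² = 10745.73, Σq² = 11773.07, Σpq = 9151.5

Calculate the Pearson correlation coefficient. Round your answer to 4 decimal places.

-0.8649

r = (nΣpq − ΣpΣq) / √[(nΣp² − (Σp)²)(nΣq² − (Σq)²)]
Numerator: 15×9151.5 − 388.9×388.5 = -13815.15
Denominator: √[(161185.95 − 151243.21)(176596.05 − 150932.25)] = √[9942.74 × 25663.8] = 15973.9942
r = -13815.15 / 15973.9942 ≈ -0.8649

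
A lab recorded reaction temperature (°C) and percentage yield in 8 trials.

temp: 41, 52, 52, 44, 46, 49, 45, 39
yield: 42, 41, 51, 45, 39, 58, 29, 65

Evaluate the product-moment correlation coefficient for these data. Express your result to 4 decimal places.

-0.1520

n = 8, Σx = 368, Σy = 370, Σx² = 17088, Σy² = 18022, Σxy = 16962
nΣxy − ΣxΣy = 135696 − 136160 = -464
nΣx² − (Σx)² = 136704 − 135424 = 1280; nΣy² − (Σy)² = 144176 − 136900 = 7276
r = -464 / √(1280 × 7276) = -464 / 3051.7667 ≈ -0.1520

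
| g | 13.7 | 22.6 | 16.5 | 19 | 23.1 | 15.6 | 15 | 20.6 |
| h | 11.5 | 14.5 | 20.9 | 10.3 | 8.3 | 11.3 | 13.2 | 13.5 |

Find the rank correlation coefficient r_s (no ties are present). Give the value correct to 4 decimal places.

-0.0952

Rank g: 1, 7, 4, 5, 8, 3, 2, 6
Rank h: 4, 7, 8, 2, 1, 3, 5, 6
d = rank(g) − rank(h): -3, 0, -4, 3, 7, 0, -3, 0; Σd² = 92
ρ = 1 − 6Σd² / [n(n²−1)] = 1 − 6×92 / (8×63) = 1 − 552/504 ≈ -0.0952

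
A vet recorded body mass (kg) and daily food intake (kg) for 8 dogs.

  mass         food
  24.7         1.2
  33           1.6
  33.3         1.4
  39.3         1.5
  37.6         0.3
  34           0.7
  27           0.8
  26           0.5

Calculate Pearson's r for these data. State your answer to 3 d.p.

n = 8, Σx = 254.9, Σy = 8, Σx² = 8327.23, Σy² = 9.68, Σxy = 257.69
nΣxy − ΣxΣy = 2061.52 − 2039.2 = 22.32
nΣx² − (Σx)² = 66617.84 − 64974.01 = 1643.83; nΣy² − (Σy)² = 77.44 − 64 = 13.44
r = 22.32 / √(1643.83 × 13.44) = 22.32 / 148.6374 ≈ 0.150

0.150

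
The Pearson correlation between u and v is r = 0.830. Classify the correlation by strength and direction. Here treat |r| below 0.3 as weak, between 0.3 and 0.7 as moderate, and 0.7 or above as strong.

strong positive

r = 0.830 > 0 so the relationship is positive.
|r| = 0.830, which falls in the strong range.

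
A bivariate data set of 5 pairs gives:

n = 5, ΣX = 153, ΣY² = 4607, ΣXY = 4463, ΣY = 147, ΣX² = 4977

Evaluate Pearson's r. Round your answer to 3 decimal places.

r = (nΣXY − ΣXΣY) / √[(nΣX² − (ΣX)²)(nΣY² − (ΣY)²)]
Numerator: 5×4463 − 153×147 = -176
Denominator: √[(24885 − 23409)(23035 − 21609)] = √[1476 × 1426] = 1450.7846
r = -176 / 1450.7846 ≈ -0.121

-0.121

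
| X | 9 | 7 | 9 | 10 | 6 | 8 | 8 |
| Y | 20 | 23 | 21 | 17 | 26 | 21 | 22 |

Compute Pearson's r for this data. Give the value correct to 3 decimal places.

n = 7, ΣX = 57, ΣY = 150, ΣX² = 475, ΣY² = 3260, ΣXY = 1200
nΣXY − ΣXΣY = 8400 − 8550 = -150
nΣX² − (ΣX)² = 3325 − 3249 = 76; nΣY² − (ΣY)² = 22820 − 22500 = 320
r = -150 / √(76 × 320) = -150 / 155.9487 ≈ -0.962

-0.962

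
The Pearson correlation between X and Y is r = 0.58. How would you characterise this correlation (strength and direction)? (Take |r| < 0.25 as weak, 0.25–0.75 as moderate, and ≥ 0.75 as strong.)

moderate positive

r = 0.58 > 0 so the relationship is positive.
|r| = 0.58, which falls in the moderate range.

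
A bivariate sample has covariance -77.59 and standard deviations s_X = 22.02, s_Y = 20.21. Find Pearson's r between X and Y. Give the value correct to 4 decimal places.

-0.1744

r = Cov(X,Y) / (s_X · s_Y) = -77.59 / (22.02 × 20.21)
  = -77.59 / 445.0242 ≈ -0.1744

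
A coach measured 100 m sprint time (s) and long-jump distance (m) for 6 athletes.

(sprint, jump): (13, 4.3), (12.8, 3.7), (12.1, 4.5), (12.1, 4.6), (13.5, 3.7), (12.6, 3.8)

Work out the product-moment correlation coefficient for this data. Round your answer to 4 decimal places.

-0.7208

n = 6, Σx = 76.1, Σy = 24.6, Σx² = 966.67, Σy² = 101.72, Σxy = 311.2
nΣxy − ΣxΣy = 1867.2 − 1872.06 = -4.86
nΣx² − (Σx)² = 5800.02 − 5791.21 = 8.81; nΣy² − (Σy)² = 610.32 − 605.16 = 5.16
r = -4.86 / √(8.81 × 5.16) = -4.86 / 6.7424 ≈ -0.7208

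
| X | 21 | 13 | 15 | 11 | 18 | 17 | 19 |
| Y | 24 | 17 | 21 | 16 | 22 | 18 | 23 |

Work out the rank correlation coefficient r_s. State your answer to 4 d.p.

0.9643

Rank X: 7, 2, 3, 1, 5, 4, 6
Rank Y: 7, 2, 4, 1, 5, 3, 6
d = rank(X) − rank(Y): 0, 0, -1, 0, 0, 1, 0; Σd² = 2
ρ = 1 − 6Σd² / [n(n²−1)] = 1 − 6×2 / (7×48) = 1 − 12/336 ≈ 0.9643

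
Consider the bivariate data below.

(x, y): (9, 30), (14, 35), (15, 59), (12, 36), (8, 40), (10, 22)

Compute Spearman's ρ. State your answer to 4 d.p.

0.3143

Rank x: 2, 5, 6, 4, 1, 3
Rank y: 2, 3, 6, 4, 5, 1
d = rank(x) − rank(y): 0, 2, 0, 0, -4, 2; Σd² = 24
ρ = 1 − 6Σd² / [n(n²−1)] = 1 − 6×24 / (6×35) = 1 − 144/210 ≈ 0.3143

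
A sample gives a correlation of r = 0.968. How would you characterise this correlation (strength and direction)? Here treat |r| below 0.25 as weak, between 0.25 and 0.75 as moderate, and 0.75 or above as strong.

strong positive

r = 0.968 > 0 so the relationship is positive.
|r| = 0.968, which falls in the strong range.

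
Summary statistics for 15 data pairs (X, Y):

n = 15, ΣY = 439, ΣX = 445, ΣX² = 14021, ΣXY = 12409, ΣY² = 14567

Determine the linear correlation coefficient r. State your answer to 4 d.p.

r = (nΣXY − ΣXΣY) / √[(nΣX² − (ΣX)²)(nΣY² − (ΣY)²)]
Numerator: 15×12409 − 445×439 = -9220
Denominator: √[(210315 − 198025)(218505 − 192721)] = √[12290 × 25784] = 17801.2741
r = -9220 / 17801.2741 ≈ -0.5179

-0.5179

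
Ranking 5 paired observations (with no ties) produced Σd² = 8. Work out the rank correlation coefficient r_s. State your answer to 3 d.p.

ρ = 1 − 6Σd² / [n(n²−1)] = 1 − 6×8 / (5×24)
  = 1 − 48/120 = 1 − 0.4000 ≈ 0.600

0.600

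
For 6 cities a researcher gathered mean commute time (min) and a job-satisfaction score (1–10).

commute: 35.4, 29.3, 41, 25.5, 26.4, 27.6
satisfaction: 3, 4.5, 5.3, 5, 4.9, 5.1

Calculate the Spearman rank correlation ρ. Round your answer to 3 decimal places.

0.029

Rank commute: 5, 4, 6, 1, 2, 3
Rank satisfaction: 1, 2, 6, 4, 3, 5
d = rank(commute) − rank(satisfaction): 4, 2, 0, -3, -1, -2; Σd² = 34
ρ = 1 − 6Σd² / [n(n²−1)] = 1 − 6×34 / (6×35) = 1 − 204/210 ≈ 0.029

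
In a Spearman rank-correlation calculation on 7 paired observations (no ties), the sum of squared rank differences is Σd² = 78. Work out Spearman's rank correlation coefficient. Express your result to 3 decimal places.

-0.393

ρ = 1 − 6Σd² / [n(n²−1)] = 1 − 6×78 / (7×48)
  = 1 − 468/336 = 1 − 1.3929 ≈ -0.393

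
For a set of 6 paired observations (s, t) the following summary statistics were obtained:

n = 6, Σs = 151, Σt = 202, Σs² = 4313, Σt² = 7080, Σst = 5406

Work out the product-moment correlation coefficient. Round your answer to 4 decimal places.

0.8516

r = (nΣst − ΣsΣt) / √[(nΣs² − (Σs)²)(nΣt² − (Σt)²)]
Numerator: 6×5406 − 151×202 = 1934
Denominator: √[(25878 − 22801)(42480 − 40804)] = √[3077 × 1676] = 2270.9144
r = 1934 / 2270.9144 ≈ 0.8516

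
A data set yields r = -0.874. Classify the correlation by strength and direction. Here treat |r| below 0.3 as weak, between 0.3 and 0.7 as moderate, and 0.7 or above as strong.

strong negative

r = -0.874 < 0 so the relationship is negative.
|r| = 0.874, which falls in the strong range.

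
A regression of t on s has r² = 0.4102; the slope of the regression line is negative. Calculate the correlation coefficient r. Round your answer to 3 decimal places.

-0.640

|r| = √0.4102 = 0.640
The association is negative, so r = −0.640.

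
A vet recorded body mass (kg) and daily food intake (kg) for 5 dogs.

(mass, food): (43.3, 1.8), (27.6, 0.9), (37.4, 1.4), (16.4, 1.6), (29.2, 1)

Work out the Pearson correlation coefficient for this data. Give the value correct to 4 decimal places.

n = 5, Σx = 153.9, Σy = 6.7, Σx² = 5157.01, Σy² = 9.57, Σxy = 210.58
nΣxy − ΣxΣy = 1052.9 − 1031.13 = 21.77
nΣx² − (Σx)² = 25785.05 − 23685.21 = 2099.84; nΣy² − (Σy)² = 47.85 − 44.89 = 2.96
r = 21.77 / √(2099.84 × 2.96) = 21.77 / 78.8386 ≈ 0.2761

0.2761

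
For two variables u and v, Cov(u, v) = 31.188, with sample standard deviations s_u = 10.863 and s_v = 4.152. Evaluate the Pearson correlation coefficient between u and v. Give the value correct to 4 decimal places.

r = Cov(u,v) / (s_u · s_v) = 31.188 / (10.863 × 4.152)
  = 31.188 / 45.1032 ≈ 0.6915

0.6915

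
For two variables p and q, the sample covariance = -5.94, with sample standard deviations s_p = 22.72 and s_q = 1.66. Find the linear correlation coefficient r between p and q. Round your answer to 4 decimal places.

r = Cov(p,q) / (s_p · s_q) = -5.94 / (22.72 × 1.66)
  = -5.94 / 37.7152 ≈ -0.1575

-0.1575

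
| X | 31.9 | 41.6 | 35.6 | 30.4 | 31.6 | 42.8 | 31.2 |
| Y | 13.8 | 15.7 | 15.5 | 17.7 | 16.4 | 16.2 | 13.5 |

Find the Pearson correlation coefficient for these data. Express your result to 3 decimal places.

n = 7, ΣX = 245.1, ΣY = 108.8, ΣX² = 8743.53, ΣY² = 1704.12, ΣXY = 3816.02
nΣXY − ΣXΣY = 26712.14 − 26666.88 = 45.26
nΣX² − (ΣX)² = 61204.71 − 60074.01 = 1130.7; nΣY² − (ΣY)² = 11928.84 − 11837.44 = 91.4
r = 45.26 / √(1130.7 × 91.4) = 45.26 / 321.4747 ≈ 0.141

0.141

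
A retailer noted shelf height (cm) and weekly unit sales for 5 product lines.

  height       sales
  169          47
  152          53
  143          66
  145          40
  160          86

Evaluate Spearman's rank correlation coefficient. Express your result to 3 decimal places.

0.000

Rank height: 5, 3, 1, 2, 4
Rank sales: 2, 3, 4, 1, 5
d = rank(height) − rank(sales): 3, 0, -3, 1, -1; Σd² = 20
ρ = 1 − 6Σd² / [n(n²−1)] = 1 − 6×20 / (5×24) = 1 − 120/120 ≈ 0.000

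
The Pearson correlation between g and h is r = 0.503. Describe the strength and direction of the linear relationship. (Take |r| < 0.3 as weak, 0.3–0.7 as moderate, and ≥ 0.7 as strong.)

r = 0.503 > 0 so the relationship is positive.
|r| = 0.503, which falls in the moderate range.

moderate positive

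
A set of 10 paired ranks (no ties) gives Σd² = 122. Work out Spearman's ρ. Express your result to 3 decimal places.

0.261

ρ = 1 − 6Σd² / [n(n²−1)] = 1 − 6×122 / (10×99)
  = 1 − 732/990 = 1 − 0.7394 ≈ 0.261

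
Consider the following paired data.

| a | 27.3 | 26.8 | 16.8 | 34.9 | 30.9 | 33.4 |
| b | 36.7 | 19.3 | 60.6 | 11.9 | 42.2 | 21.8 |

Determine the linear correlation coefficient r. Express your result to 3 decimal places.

n = 6, Σa = 170.1, Σb = 192.5, Σa² = 5034.15, Σb² = 7789.43, Σab = 4984.64
nΣab − ΣaΣb = 29907.84 − 32744.25 = -2836.41
nΣa² − (Σa)² = 30204.9 − 28934.01 = 1270.89; nΣb² − (Σb)² = 46736.58 − 37056.25 = 9680.33
r = -2836.41 / √(1270.89 × 9680.33) = -2836.41 / 3507.5112 ≈ -0.809

-0.809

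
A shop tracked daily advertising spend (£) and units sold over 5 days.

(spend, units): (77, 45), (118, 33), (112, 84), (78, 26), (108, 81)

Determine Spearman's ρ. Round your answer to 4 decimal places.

0.2000

Rank spend: 1, 5, 4, 2, 3
Rank units: 3, 2, 5, 1, 4
d = rank(spend) − rank(units): -2, 3, -1, 1, -1; Σd² = 16
ρ = 1 − 6Σd² / [n(n²−1)] = 1 − 6×16 / (5×24) = 1 − 96/120 ≈ 0.2000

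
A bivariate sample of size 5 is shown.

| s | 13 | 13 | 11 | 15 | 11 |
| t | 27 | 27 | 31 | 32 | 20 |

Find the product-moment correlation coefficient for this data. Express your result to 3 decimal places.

n = 5, Σs = 63, Σt = 137, Σs² = 805, Σt² = 3843, Σst = 1743
nΣst − ΣsΣt = 8715 − 8631 = 84
nΣs² − (Σs)² = 4025 − 3969 = 56; nΣt² − (Σt)² = 19215 − 18769 = 446
r = 84 / √(56 × 446) = 84 / 158.0380 ≈ 0.532

0.532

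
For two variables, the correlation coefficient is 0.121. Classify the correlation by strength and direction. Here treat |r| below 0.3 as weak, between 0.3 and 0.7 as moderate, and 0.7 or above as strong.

r = 0.121 > 0 so the relationship is positive.
|r| = 0.121, which falls in the weak range.

weak positive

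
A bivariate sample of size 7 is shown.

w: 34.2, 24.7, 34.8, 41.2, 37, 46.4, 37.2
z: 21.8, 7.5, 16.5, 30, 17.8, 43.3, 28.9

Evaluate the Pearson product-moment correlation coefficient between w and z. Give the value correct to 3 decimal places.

0.931

n = 7, Σw = 255.5, Σz = 165.8, Σw² = 9594.01, Σz² = 4730.68, Σwz = 6483.81
nΣwz − ΣwΣz = 45386.67 − 42361.9 = 3024.77
nΣw² − (Σw)² = 67158.07 − 65280.25 = 1877.82; nΣz² − (Σz)² = 33114.76 − 27489.64 = 5625.12
r = 3024.77 / √(1877.82 × 5625.12) = 3024.77 / 3250.0712 ≈ 0.931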